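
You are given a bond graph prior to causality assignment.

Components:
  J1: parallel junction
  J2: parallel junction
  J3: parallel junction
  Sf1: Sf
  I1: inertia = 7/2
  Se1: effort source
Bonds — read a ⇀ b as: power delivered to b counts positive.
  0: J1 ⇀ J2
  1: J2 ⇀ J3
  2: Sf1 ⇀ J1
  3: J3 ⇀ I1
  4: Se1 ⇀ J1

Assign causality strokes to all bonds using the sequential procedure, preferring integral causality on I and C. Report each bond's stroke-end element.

bond 2 stroke→Sf1  (Sf1 (Sf) sets flow on bond)
bond 4 stroke→J1  (Se1: effort source, stroke at far end)
bond 0 stroke→J2  (J1: bond 4 brought effort, rest push out)
bond 1 stroke→J3  (J2: bond 0 brought effort, rest push out)
bond 3 stroke→I1  (0-jn J3 has e-setter on 1)

bond 0 stroke→J2
bond 1 stroke→J3
bond 2 stroke→Sf1
bond 3 stroke→I1
bond 4 stroke→J1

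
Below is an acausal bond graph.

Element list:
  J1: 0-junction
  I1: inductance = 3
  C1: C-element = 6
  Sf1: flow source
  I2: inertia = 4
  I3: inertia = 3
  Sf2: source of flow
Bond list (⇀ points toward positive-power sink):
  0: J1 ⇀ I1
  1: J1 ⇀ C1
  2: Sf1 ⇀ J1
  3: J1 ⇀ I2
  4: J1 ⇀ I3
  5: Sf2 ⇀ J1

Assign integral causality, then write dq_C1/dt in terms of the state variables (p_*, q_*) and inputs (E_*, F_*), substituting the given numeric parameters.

dq_C1/dt = F_Sf1 + F_Sf2 - p_I1/3 - p_I2/4 - p_I3/3

bond 2 →Sf1  (Sf1 (Sf) sets flow on bond)
bond 5 →Sf2  (Sf2 (Sf) sets flow on bond)
bond 0 →I1  (I1 integral (f out))
bond 1 →J1  (C1 outputs effort q/C1)
bond 3 →I2  (J1 effort already set via bond 1)
bond 4 →I3  (J1 effort already set via bond 1)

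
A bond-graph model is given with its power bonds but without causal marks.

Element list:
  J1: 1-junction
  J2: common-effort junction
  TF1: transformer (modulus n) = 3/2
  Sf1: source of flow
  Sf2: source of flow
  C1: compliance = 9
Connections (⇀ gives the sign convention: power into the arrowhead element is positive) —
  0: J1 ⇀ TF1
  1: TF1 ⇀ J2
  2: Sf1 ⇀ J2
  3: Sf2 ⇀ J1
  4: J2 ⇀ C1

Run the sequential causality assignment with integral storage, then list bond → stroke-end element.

#2 stroke at Sf1  (Sf1 fixes flow; stroke at Sf1)
#3 stroke at Sf2  (Sf2 (Sf) sets flow on bond)
#0 stroke at J1  (J1: bond 3 brought flow, rest push out)
#1 stroke at TF1  (TF1: transformer flips bond 0)
#4 stroke at J2  (closing 0-jn rule on J2)

β0 stroke at J1
β1 stroke at TF1
β2 stroke at Sf1
β3 stroke at Sf2
β4 stroke at J2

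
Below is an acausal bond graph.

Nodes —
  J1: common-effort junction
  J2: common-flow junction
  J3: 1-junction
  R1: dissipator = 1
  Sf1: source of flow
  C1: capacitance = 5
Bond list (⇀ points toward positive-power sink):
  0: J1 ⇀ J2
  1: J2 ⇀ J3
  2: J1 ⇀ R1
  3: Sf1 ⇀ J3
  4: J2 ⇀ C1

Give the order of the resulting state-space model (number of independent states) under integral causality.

1  (C1 all integral)

#3 →Sf1  (source Sf1 imposes f)
#1 →J3  (J3 flow already set via bond 3)
#0 →J2  (J2: bond 1 brought flow, rest push out)
#4 →J2  (J2 flow already set via bond 1)
#2 →J1  (only one effort-in slot at J1)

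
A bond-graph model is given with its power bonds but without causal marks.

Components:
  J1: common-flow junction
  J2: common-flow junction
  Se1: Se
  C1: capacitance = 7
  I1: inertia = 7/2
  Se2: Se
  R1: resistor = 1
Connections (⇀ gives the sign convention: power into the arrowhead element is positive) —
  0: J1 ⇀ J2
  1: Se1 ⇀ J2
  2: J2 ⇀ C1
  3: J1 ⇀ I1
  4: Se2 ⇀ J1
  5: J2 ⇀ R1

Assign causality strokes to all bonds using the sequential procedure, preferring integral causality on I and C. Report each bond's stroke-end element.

bond 1 →J2  (Se1 (Se) sets effort on bond)
bond 4 →J1  (Se2: effort source, stroke at far end)
bond 2 →J2  (C1 outputs effort q/C1)
bond 3 →I1  (I1 integral (f out))
bond 0 →J1  (1-jn J1 has f-setter on 3)
bond 5 →J2  (J2: bond 0 brought flow, rest push out)

b0 stroke at J1
b1 stroke at J2
b2 stroke at J2
b3 stroke at I1
b4 stroke at J1
b5 stroke at J2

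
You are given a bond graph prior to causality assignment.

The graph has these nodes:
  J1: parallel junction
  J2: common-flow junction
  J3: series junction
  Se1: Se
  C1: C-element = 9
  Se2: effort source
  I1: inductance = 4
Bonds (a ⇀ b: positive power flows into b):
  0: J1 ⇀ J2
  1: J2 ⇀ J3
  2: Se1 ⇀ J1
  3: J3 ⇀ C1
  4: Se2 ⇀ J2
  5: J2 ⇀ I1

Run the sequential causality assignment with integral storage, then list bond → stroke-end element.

β0 stroke→J2
β1 stroke→J2
β2 stroke→J1
β3 stroke→J3
β4 stroke→J2
β5 stroke→I1

β2 stroke at J1  (Se1 fixes effort; stroke away)
β4 stroke at J2  (source Se2 imposes e)
β0 stroke at J2  (common-e at J1 fixed by 2)
β3 stroke at J3  (C1 outputs effort q/C1)
β1 stroke at J2  (J3: last free bond brings flow in)
β5 stroke at I1  (closing 1-jn rule on J2)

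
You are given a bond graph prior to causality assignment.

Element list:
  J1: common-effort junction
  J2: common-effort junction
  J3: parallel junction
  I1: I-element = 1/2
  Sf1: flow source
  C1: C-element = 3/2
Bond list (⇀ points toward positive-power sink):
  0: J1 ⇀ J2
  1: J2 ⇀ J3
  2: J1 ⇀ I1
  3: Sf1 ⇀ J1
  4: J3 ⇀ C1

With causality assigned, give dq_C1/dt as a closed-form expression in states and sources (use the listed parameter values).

dq_C1/dt = F_Sf1 - 2*p_I1

β3 stroke→Sf1  (source Sf1 imposes f)
β2 stroke→I1  (I1 integral (f out))
β0 stroke→J1  (J1 needs exactly one e-in)
β1 stroke→J2  (only one effort-in slot at J2)
β4 stroke→J3  (only one effort-in slot at J3)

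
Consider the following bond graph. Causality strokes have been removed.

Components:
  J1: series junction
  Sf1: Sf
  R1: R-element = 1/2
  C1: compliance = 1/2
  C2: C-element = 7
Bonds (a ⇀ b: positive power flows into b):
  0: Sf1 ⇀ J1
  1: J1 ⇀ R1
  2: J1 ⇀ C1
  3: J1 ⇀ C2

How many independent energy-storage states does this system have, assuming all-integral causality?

2  (C1, C2 all integral)

bond 0 →Sf1  (Sf1: flow source, stroke at near end)
bond 1 →J1  (J1 flow already set via bond 0)
bond 2 →J1  (J1 flow already set via bond 0)
bond 3 →J1  (J1 flow already set via bond 0)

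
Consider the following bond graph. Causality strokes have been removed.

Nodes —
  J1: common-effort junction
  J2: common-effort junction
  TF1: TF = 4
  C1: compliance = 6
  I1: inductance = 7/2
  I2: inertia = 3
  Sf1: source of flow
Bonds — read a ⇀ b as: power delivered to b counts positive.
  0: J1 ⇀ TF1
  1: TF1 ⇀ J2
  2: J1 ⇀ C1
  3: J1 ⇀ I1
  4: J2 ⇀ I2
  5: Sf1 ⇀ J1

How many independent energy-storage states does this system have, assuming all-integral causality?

3  (C1, I1, I2 all integral)

β5 stroke at Sf1  (Sf1 (Sf) sets flow on bond)
β2 stroke at J1  (prefer integral on C1)
β0 stroke at TF1  (J1 effort already set via bond 2)
β3 stroke at I1  (0-jn J1 has e-setter on 2)
β1 stroke at J2  (TF TF1: opposite of bond 0)
β4 stroke at I2  (J2: bond 1 brought effort, rest push out)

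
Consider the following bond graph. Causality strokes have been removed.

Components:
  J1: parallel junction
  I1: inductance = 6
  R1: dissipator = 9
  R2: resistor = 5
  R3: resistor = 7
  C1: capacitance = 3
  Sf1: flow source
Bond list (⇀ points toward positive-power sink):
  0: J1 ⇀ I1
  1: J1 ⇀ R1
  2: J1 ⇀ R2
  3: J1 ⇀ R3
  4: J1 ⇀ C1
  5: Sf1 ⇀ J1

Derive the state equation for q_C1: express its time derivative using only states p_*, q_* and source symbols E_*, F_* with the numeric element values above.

β5 stroke→Sf1  (Sf1: flow source, stroke at near end)
β0 stroke→I1  (prefer integral on I1)
β4 stroke→J1  (C1 outputs effort q/C1)
β1 stroke→R1  (0-jn J1 has e-setter on 4)
β2 stroke→R2  (0-jn J1 has e-setter on 4)
β3 stroke→R3  (J1: bond 4 brought effort, rest push out)

dq_C1/dt = F_Sf1 - p_I1/6 - 143*q_C1/945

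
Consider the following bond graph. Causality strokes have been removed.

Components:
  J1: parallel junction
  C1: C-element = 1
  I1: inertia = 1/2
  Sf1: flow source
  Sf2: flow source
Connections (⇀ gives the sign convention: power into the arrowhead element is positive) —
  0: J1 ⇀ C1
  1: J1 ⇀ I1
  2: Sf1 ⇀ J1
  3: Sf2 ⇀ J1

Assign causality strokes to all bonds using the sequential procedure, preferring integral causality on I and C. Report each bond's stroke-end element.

β2 stroke at Sf1  (source Sf1 imposes f)
β3 stroke at Sf2  (Sf2: flow source, stroke at near end)
β0 stroke at J1  (C1 outputs effort q/C1)
β1 stroke at I1  (0-jn J1 has e-setter on 0)

#0 →J1
#1 →I1
#2 →Sf1
#3 →Sf2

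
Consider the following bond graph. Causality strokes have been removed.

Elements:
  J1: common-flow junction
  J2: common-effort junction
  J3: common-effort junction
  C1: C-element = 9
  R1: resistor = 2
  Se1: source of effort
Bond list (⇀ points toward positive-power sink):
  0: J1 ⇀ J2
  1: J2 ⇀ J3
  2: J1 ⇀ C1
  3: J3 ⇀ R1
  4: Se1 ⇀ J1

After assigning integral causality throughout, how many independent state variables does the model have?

1  (C1 all integral)

β4 stroke→J1  (Se1 fixes effort; stroke away)
β2 stroke→J1  (prefer integral on C1)
β0 stroke→J2  (J1 needs exactly one f-in)
β1 stroke→J3  (J2: bond 0 brought effort, rest push out)
β3 stroke→R1  (common-e at J3 fixed by 1)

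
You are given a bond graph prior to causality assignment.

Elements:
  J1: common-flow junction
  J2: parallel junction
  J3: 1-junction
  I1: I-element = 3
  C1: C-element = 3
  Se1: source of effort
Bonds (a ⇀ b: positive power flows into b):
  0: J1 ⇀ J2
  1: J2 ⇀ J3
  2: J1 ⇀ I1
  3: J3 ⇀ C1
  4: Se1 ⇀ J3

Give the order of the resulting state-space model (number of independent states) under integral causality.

2  (C1, I1 all integral)

β4 →J3  (Se1: effort source, stroke at far end)
β2 →I1  (I1 outputs flow p/I1)
β0 →J1  (common-f at J1 fixed by 2)
β1 →J2  (J2 needs exactly one e-in)
β3 →J3  (common-f at J3 fixed by 1)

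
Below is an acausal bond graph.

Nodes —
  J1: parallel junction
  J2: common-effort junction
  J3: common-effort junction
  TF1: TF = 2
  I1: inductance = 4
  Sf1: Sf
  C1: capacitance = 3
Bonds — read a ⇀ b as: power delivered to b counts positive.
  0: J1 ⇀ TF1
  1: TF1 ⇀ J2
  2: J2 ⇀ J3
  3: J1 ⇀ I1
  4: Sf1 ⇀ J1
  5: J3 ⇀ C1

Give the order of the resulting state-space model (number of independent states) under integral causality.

2  (C1, I1 all integral)

#4 |Sf1  (Sf1 fixes flow; stroke at Sf1)
#3 |I1  (prefer integral on I1)
#0 |J1  (only one effort-in slot at J1)
#1 |TF1  (through TF1, causality passes straight; one stroke at TF1)
#2 |J2  (J2 needs exactly one e-in)
#5 |J3  (only one effort-in slot at J3)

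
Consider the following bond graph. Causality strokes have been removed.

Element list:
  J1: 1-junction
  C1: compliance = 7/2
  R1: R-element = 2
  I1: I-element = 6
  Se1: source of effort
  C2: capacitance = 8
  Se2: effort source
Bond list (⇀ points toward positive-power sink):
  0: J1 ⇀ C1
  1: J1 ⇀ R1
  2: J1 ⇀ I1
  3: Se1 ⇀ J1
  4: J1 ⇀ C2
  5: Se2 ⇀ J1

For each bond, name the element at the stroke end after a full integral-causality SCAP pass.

bond 3 stroke at J1  (source Se1 imposes e)
bond 5 stroke at J1  (Se2 fixes effort; stroke away)
bond 0 stroke at J1  (C1 integral (e out))
bond 2 stroke at I1  (I1 outputs flow p/I1)
bond 1 stroke at J1  (1-jn J1 has f-setter on 2)
bond 4 stroke at J1  (J1: bond 2 brought flow, rest push out)

β0 stroke at J1
β1 stroke at J1
β2 stroke at I1
β3 stroke at J1
β4 stroke at J1
β5 stroke at J1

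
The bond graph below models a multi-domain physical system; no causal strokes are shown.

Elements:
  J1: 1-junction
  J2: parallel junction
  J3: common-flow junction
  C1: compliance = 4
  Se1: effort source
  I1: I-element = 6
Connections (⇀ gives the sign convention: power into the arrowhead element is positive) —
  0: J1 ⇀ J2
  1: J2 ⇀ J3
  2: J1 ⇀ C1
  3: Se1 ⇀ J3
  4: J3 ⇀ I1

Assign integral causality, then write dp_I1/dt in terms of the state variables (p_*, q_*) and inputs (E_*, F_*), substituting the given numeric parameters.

dp_I1/dt = E_Se1 - q_C1/4

bond 3 |J3  (Se1 (Se) sets effort on bond)
bond 2 |J1  (C1: C, integral causality)
bond 0 |J2  (closing 1-jn rule on J1)
bond 1 |J3  (0-jn J2 has e-setter on 0)
bond 4 |I1  (closing 1-jn rule on J3)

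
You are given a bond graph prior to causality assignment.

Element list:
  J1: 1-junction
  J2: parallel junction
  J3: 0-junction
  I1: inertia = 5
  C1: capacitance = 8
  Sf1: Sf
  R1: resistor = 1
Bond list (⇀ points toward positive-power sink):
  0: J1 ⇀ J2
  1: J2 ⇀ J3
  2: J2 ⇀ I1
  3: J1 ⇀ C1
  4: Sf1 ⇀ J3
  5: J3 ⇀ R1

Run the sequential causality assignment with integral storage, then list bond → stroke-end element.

#4 |Sf1  (Sf1 (Sf) sets flow on bond)
#2 |I1  (I1 outputs flow p/I1)
#3 |J1  (C1: C, integral causality)
#0 |J2  (closing 1-jn rule on J1)
#1 |J3  (J2 effort already set via bond 0)
#5 |R1  (J3: bond 1 brought effort, rest push out)

b0 →J2
b1 →J3
b2 →I1
b3 →J1
b4 →Sf1
b5 →R1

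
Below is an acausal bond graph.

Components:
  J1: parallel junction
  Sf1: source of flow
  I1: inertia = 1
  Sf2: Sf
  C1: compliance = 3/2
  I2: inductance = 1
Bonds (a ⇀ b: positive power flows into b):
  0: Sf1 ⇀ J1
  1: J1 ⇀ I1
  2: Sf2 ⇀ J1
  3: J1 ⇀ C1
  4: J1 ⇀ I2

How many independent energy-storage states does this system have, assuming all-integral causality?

b0 |Sf1  (Sf1 (Sf) sets flow on bond)
b2 |Sf2  (Sf2 fixes flow; stroke at Sf2)
b1 |I1  (I1: I, integral causality)
b3 |J1  (C1: C, integral causality)
b4 |I2  (J1 effort already set via bond 3)

3  (C1, I1, I2 all integral)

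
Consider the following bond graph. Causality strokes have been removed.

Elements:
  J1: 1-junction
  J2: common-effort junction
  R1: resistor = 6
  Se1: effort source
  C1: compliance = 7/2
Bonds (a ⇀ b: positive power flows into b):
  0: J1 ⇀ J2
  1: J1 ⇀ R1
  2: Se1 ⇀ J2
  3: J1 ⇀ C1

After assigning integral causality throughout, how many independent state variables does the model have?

b2 |J2  (Se1 fixes effort; stroke away)
b0 |J1  (common-e at J2 fixed by 2)
b3 |J1  (prefer integral on C1)
b1 |R1  (closing 1-jn rule on J1)

1  (C1 all integral)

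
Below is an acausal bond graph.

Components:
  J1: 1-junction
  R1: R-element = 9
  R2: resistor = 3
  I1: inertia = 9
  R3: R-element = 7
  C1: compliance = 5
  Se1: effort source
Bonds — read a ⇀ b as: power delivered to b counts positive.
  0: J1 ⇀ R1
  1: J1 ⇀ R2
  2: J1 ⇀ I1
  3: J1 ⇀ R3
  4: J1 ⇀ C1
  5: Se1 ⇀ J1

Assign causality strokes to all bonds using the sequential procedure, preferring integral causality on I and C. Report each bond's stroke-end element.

bond 0 stroke→J1
bond 1 stroke→J1
bond 2 stroke→I1
bond 3 stroke→J1
bond 4 stroke→J1
bond 5 stroke→J1

bond 5 stroke at J1  (source Se1 imposes e)
bond 2 stroke at I1  (I1: I, integral causality)
bond 0 stroke at J1  (J1: bond 2 brought flow, rest push out)
bond 1 stroke at J1  (J1: bond 2 brought flow, rest push out)
bond 3 stroke at J1  (J1: bond 2 brought flow, rest push out)
bond 4 stroke at J1  (1-jn J1 has f-setter on 2)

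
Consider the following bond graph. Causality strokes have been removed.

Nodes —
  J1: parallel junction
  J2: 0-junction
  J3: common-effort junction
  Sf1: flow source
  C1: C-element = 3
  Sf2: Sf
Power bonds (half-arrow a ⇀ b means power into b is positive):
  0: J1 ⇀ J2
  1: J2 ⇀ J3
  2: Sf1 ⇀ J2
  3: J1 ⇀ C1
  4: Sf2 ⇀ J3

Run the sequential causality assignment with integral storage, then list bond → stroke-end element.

β2 stroke→Sf1  (Sf1 fixes flow; stroke at Sf1)
β4 stroke→Sf2  (Sf2: flow source, stroke at near end)
β1 stroke→J3  (closing 0-jn rule on J3)
β0 stroke→J2  (closing 0-jn rule on J2)
β3 stroke→J1  (J1 needs exactly one e-in)

bond 0 stroke→J2
bond 1 stroke→J3
bond 2 stroke→Sf1
bond 3 stroke→J1
bond 4 stroke→Sf2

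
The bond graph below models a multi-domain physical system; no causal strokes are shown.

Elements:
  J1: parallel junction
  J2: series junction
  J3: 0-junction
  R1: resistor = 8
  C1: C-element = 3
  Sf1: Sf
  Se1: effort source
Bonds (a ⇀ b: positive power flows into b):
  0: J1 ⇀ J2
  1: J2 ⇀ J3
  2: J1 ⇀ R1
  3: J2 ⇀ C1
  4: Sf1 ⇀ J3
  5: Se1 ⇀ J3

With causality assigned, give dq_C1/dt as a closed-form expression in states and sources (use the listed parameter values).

#4 stroke at Sf1  (Sf1 fixes flow; stroke at Sf1)
#5 stroke at J3  (Se1 (Se) sets effort on bond)
#1 stroke at J2  (common-e at J3 fixed by 5)
#3 stroke at J2  (prefer integral on C1)
#0 stroke at J1  (J2: last free bond brings flow in)
#2 stroke at R1  (J1: bond 0 brought effort, rest push out)

dq_C1/dt = -E_Se1/8 - q_C1/24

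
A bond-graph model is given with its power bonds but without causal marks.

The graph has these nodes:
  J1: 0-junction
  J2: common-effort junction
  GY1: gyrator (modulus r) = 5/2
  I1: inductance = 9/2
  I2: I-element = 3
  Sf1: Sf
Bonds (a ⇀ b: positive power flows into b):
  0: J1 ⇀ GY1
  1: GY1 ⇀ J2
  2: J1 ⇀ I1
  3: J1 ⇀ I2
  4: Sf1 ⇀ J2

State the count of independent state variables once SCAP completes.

2  (I1, I2 all integral)

#4 →Sf1  (source Sf1 imposes f)
#1 →J2  (closing 0-jn rule on J2)
#0 →J1  (through GY1, causality inverts; strokes same side of GY1)
#2 →I1  (common-e at J1 fixed by 0)
#3 →I2  (common-e at J1 fixed by 0)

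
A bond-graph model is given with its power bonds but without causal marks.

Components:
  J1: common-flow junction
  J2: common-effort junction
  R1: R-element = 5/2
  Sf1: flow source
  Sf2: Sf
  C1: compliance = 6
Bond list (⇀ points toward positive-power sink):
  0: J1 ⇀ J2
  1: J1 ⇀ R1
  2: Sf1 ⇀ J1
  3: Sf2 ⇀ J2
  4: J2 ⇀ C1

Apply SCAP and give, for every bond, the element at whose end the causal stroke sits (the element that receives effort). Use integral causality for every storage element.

#0 stroke at J1
#1 stroke at J1
#2 stroke at Sf1
#3 stroke at Sf2
#4 stroke at J2

b2 →Sf1  (Sf1: flow source, stroke at near end)
b3 →Sf2  (Sf2 fixes flow; stroke at Sf2)
b0 →J1  (1-jn J1 has f-setter on 2)
b1 →J1  (1-jn J1 has f-setter on 2)
b4 →J2  (only one effort-in slot at J2)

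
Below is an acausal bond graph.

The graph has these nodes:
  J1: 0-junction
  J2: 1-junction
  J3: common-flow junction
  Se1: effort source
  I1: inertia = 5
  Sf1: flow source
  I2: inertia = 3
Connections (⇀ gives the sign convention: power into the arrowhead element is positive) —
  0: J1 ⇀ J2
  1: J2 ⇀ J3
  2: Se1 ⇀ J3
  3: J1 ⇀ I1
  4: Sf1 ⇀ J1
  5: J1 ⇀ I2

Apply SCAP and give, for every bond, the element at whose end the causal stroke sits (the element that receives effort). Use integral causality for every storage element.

β2 stroke at J3  (Se1 (Se) sets effort on bond)
β4 stroke at Sf1  (Sf1 (Sf) sets flow on bond)
β1 stroke at J2  (J3 needs exactly one f-in)
β0 stroke at J1  (J2 needs exactly one f-in)
β3 stroke at I1  (common-e at J1 fixed by 0)
β5 stroke at I2  (J1: bond 0 brought effort, rest push out)

bond 0 |J1
bond 1 |J2
bond 2 |J3
bond 3 |I1
bond 4 |Sf1
bond 5 |I2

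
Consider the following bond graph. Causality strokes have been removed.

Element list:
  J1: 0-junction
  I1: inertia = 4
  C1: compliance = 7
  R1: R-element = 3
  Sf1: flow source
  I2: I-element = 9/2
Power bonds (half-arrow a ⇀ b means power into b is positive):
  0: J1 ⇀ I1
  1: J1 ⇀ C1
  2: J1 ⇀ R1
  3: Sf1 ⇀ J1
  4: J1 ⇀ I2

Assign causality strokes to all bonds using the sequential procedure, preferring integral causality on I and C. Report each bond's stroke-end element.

bond 3 →Sf1  (source Sf1 imposes f)
bond 0 →I1  (I1 integral (f out))
bond 1 →J1  (C1 outputs effort q/C1)
bond 2 →R1  (0-jn J1 has e-setter on 1)
bond 4 →I2  (J1 effort already set via bond 1)

β0 stroke at I1
β1 stroke at J1
β2 stroke at R1
β3 stroke at Sf1
β4 stroke at I2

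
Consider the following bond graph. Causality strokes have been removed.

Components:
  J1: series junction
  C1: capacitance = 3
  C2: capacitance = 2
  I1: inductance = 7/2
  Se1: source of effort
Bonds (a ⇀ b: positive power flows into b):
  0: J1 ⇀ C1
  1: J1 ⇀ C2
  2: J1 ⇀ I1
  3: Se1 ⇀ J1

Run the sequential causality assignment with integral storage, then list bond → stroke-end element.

b0 |J1
b1 |J1
b2 |I1
b3 |J1

bond 3 |J1  (Se1: effort source, stroke at far end)
bond 0 |J1  (C1: C, integral causality)
bond 1 |J1  (C2 integral (e out))
bond 2 |I1  (J1 needs exactly one f-in)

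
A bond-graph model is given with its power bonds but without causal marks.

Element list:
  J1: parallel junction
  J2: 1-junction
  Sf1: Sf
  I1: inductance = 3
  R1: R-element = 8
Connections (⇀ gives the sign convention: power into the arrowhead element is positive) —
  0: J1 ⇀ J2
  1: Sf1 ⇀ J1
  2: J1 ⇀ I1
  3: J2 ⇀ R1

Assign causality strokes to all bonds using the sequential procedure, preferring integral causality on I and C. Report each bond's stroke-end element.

b1 |Sf1  (Sf1 (Sf) sets flow on bond)
b2 |I1  (I1 integral (f out))
b0 |J1  (only one effort-in slot at J1)
b3 |J2  (common-f at J2 fixed by 0)

#0 stroke→J1
#1 stroke→Sf1
#2 stroke→I1
#3 stroke→J2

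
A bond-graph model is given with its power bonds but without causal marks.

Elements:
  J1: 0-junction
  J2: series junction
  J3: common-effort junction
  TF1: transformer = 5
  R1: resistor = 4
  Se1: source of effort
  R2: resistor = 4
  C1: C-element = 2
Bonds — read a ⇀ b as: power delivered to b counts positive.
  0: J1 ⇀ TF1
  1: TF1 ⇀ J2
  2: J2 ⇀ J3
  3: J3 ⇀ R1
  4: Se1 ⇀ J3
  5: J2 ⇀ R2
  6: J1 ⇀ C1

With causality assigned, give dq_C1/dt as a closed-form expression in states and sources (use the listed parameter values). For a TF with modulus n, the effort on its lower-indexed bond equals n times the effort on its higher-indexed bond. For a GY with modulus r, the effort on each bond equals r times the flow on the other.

#4 →J3  (Se1: effort source, stroke at far end)
#2 →J2  (0-jn J3 has e-setter on 4)
#3 →R1  (0-jn J3 has e-setter on 4)
#6 →J1  (C1 integral (e out))
#0 →TF1  (0-jn J1 has e-setter on 6)
#1 →J2  (through TF1, causality passes straight; one stroke at TF1)
#5 →R2  (closing 1-jn rule on J2)

dq_C1/dt = E_Se1/20 - q_C1/200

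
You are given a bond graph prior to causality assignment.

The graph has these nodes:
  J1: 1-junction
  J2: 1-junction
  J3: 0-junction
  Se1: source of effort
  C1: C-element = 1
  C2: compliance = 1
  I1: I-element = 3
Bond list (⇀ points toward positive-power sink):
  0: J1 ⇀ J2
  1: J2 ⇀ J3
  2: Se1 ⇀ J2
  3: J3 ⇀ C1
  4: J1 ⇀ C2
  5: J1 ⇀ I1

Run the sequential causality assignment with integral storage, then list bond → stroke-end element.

β0 stroke at J1
β1 stroke at J2
β2 stroke at J2
β3 stroke at J3
β4 stroke at J1
β5 stroke at I1

bond 2 stroke at J2  (Se1 (Se) sets effort on bond)
bond 3 stroke at J3  (C1 outputs effort q/C1)
bond 1 stroke at J2  (J3 effort already set via bond 3)
bond 0 stroke at J1  (only one flow-in slot at J2)
bond 4 stroke at J1  (C2 outputs effort q/C2)
bond 5 stroke at I1  (J1: last free bond brings flow in)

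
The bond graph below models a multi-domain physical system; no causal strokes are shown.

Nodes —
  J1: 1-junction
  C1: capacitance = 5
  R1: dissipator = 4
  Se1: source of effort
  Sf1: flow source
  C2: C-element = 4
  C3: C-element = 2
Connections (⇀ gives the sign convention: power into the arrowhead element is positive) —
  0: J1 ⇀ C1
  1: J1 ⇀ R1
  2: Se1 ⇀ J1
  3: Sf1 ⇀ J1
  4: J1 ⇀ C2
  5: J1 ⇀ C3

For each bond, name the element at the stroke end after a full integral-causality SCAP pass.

b2 →J1  (Se1 fixes effort; stroke away)
b3 →Sf1  (Sf1 fixes flow; stroke at Sf1)
b0 →J1  (J1: bond 3 brought flow, rest push out)
b1 →J1  (J1 flow already set via bond 3)
b4 →J1  (1-jn J1 has f-setter on 3)
b5 →J1  (J1 flow already set via bond 3)

#0 →J1
#1 →J1
#2 →J1
#3 →Sf1
#4 →J1
#5 →J1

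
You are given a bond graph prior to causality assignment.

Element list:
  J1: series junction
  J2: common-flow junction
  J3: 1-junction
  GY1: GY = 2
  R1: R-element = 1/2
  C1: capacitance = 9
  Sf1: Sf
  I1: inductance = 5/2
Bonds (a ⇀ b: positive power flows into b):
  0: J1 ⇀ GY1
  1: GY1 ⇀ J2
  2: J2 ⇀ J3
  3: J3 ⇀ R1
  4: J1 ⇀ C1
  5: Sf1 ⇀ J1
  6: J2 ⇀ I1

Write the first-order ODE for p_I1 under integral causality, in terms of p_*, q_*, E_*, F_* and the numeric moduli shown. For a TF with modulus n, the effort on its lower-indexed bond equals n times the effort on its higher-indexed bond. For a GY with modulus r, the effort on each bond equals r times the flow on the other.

dp_I1/dt = 2*F_Sf1 - p_I1/5

b5 →Sf1  (Sf1 (Sf) sets flow on bond)
b0 →J1  (1-jn J1 has f-setter on 5)
b4 →J1  (J1 flow already set via bond 5)
b1 →J2  (through GY1, causality inverts; strokes same side of GY1)
b6 →I1  (I1 integral (f out))
b2 →J2  (J2 flow already set via bond 6)
b3 →J3  (J3 flow already set via bond 2)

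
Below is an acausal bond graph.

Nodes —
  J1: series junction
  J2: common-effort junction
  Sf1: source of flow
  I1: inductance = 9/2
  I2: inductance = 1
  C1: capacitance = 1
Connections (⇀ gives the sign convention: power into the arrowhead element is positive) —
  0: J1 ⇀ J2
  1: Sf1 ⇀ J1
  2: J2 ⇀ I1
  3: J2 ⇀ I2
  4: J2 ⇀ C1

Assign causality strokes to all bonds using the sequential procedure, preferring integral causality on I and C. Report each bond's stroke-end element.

β1 stroke→Sf1  (Sf1 fixes flow; stroke at Sf1)
β0 stroke→J1  (1-jn J1 has f-setter on 1)
β2 stroke→I1  (I1: I, integral causality)
β3 stroke→I2  (I2 integral (f out))
β4 stroke→J2  (closing 0-jn rule on J2)

b0 →J1
b1 →Sf1
b2 →I1
b3 →I2
b4 →J2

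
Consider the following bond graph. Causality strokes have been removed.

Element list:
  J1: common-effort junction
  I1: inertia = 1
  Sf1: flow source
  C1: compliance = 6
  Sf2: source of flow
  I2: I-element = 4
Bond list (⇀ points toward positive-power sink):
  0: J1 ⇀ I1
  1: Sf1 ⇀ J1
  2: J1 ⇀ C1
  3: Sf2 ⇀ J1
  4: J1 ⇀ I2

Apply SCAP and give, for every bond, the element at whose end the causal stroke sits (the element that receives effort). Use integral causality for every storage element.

bond 1 →Sf1  (Sf1 (Sf) sets flow on bond)
bond 3 →Sf2  (Sf2 fixes flow; stroke at Sf2)
bond 0 →I1  (I1 integral (f out))
bond 2 →J1  (prefer integral on C1)
bond 4 →I2  (J1: bond 2 brought effort, rest push out)

b0 →I1
b1 →Sf1
b2 →J1
b3 →Sf2
b4 →I2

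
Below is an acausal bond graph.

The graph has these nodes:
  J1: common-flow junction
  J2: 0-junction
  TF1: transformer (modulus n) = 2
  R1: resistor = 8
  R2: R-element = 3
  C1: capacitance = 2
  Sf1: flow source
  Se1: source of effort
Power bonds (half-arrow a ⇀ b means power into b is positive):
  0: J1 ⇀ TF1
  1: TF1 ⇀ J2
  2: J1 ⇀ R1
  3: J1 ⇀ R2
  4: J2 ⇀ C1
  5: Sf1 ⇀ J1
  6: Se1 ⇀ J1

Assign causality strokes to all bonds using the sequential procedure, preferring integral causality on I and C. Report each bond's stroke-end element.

b5 stroke→Sf1  (Sf1 fixes flow; stroke at Sf1)
b6 stroke→J1  (Se1 fixes effort; stroke away)
b0 stroke→J1  (J1: bond 5 brought flow, rest push out)
b2 stroke→J1  (common-f at J1 fixed by 5)
b3 stroke→J1  (J1: bond 5 brought flow, rest push out)
b1 stroke→TF1  (through TF1, causality passes straight; one stroke at TF1)
b4 stroke→J2  (J2: last free bond brings effort in)

#0 →J1
#1 →TF1
#2 →J1
#3 →J1
#4 →J2
#5 →Sf1
#6 →J1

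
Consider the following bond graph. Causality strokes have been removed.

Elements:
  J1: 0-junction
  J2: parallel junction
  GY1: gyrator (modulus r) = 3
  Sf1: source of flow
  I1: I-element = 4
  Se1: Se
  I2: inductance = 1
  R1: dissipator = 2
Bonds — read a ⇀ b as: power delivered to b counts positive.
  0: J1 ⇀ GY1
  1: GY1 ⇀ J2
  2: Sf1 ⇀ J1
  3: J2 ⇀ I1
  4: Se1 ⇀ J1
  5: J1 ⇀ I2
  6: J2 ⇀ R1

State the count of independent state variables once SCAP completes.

bond 2 stroke at Sf1  (source Sf1 imposes f)
bond 4 stroke at J1  (Se1 (Se) sets effort on bond)
bond 0 stroke at GY1  (J1: bond 4 brought effort, rest push out)
bond 5 stroke at I2  (J1 effort already set via bond 4)
bond 1 stroke at GY1  (through GY1, causality inverts; strokes same side of GY1)
bond 3 stroke at I1  (I1 outputs flow p/I1)
bond 6 stroke at J2  (J2: last free bond brings effort in)

2  (I1, I2 all integral)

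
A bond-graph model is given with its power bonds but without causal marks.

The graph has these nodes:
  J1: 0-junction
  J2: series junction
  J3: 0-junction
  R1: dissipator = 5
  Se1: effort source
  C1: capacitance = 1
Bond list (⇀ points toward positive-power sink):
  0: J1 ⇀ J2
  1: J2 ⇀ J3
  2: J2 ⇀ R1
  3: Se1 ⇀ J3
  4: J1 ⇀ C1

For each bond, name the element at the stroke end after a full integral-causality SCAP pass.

β3 →J3  (Se1: effort source, stroke at far end)
β1 →J2  (J3 effort already set via bond 3)
β4 →J1  (C1: C, integral causality)
β0 →J2  (J1: bond 4 brought effort, rest push out)
β2 →R1  (closing 1-jn rule on J2)

β0 |J2
β1 |J2
β2 |R1
β3 |J3
β4 |J1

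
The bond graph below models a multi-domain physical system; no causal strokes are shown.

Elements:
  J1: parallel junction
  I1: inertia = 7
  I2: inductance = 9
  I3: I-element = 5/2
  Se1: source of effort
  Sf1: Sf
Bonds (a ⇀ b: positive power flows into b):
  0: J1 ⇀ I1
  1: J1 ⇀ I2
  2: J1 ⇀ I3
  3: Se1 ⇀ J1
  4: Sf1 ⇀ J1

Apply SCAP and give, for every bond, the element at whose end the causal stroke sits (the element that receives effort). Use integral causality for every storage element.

b3 stroke→J1  (Se1 (Se) sets effort on bond)
b4 stroke→Sf1  (Sf1: flow source, stroke at near end)
b0 stroke→I1  (common-e at J1 fixed by 3)
b1 stroke→I2  (J1: bond 3 brought effort, rest push out)
b2 stroke→I3  (common-e at J1 fixed by 3)

bond 0 |I1
bond 1 |I2
bond 2 |I3
bond 3 |J1
bond 4 |Sf1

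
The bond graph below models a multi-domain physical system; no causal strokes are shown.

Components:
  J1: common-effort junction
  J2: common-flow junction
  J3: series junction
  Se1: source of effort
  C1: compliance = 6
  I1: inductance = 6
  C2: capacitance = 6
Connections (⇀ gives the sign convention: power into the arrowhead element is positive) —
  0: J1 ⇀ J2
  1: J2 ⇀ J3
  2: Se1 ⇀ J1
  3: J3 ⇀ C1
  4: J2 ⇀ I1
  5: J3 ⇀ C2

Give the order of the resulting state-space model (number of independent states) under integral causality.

3  (C1, C2, I1 all integral)

b2 |J1  (Se1 (Se) sets effort on bond)
b0 |J2  (J1 effort already set via bond 2)
b3 |J3  (C1 outputs effort q/C1)
b4 |I1  (I1 integral (f out))
b1 |J2  (1-jn J2 has f-setter on 4)
b5 |J3  (1-jn J3 has f-setter on 1)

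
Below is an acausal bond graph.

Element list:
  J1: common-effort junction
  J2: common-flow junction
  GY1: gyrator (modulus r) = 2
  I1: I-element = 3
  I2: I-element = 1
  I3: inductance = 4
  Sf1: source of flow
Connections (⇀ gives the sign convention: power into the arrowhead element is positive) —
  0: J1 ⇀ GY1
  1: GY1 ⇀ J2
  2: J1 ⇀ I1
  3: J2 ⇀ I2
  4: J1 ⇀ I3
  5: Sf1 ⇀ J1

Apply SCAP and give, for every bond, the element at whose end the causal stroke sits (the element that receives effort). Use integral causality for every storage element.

b0 stroke→J1
b1 stroke→J2
b2 stroke→I1
b3 stroke→I2
b4 stroke→I3
b5 stroke→Sf1

bond 5 stroke→Sf1  (Sf1: flow source, stroke at near end)
bond 2 stroke→I1  (I1 integral (f out))
bond 3 stroke→I2  (I2: I, integral causality)
bond 1 stroke→J2  (common-f at J2 fixed by 3)
bond 0 stroke→J1  (GY GY1: same side as bond 1)
bond 4 stroke→I3  (common-e at J1 fixed by 0)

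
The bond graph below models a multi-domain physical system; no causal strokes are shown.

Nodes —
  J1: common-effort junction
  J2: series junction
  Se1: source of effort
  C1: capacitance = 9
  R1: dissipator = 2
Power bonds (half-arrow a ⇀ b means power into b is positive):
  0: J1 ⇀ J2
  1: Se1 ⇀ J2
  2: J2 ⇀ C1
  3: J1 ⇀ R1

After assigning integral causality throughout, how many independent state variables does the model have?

1  (C1 all integral)

bond 1 stroke at J2  (Se1 fixes effort; stroke away)
bond 2 stroke at J2  (C1 outputs effort q/C1)
bond 0 stroke at J1  (only one flow-in slot at J2)
bond 3 stroke at R1  (common-e at J1 fixed by 0)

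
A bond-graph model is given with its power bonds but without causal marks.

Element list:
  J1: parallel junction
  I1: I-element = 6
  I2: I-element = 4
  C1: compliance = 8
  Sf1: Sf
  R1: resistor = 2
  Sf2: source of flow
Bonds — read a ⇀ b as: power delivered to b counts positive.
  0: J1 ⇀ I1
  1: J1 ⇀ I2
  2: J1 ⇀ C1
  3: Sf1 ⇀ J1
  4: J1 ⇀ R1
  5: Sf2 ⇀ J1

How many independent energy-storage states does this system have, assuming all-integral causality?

#3 stroke→Sf1  (Sf1: flow source, stroke at near end)
#5 stroke→Sf2  (Sf2 fixes flow; stroke at Sf2)
#0 stroke→I1  (I1 outputs flow p/I1)
#1 stroke→I2  (I2 outputs flow p/I2)
#2 stroke→J1  (C1 outputs effort q/C1)
#4 stroke→R1  (J1: bond 2 brought effort, rest push out)

3  (C1, I1, I2 all integral)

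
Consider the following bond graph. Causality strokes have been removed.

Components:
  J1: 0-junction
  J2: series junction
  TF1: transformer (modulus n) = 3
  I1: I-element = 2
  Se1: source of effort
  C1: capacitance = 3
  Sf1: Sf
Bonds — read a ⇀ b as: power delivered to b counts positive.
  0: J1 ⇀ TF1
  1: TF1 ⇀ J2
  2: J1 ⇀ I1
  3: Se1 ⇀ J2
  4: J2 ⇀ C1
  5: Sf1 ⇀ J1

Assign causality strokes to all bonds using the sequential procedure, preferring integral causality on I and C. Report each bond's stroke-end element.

β0 →J1
β1 →TF1
β2 →I1
β3 →J2
β4 →J2
β5 →Sf1

#3 |J2  (Se1 (Se) sets effort on bond)
#5 |Sf1  (Sf1: flow source, stroke at near end)
#2 |I1  (prefer integral on I1)
#0 |J1  (J1: last free bond brings effort in)
#1 |TF1  (TF1 one-in-one-out from 0)
#4 |J2  (J2 flow already set via bond 1)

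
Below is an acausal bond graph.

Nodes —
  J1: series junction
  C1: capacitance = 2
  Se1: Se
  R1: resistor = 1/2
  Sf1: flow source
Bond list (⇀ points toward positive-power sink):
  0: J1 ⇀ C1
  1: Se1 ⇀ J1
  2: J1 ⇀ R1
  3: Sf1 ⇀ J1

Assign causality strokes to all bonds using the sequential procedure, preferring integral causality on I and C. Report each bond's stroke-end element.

#1 stroke at J1  (Se1 (Se) sets effort on bond)
#3 stroke at Sf1  (Sf1 (Sf) sets flow on bond)
#0 stroke at J1  (1-jn J1 has f-setter on 3)
#2 stroke at J1  (common-f at J1 fixed by 3)

bond 0 →J1
bond 1 →J1
bond 2 →J1
bond 3 →Sf1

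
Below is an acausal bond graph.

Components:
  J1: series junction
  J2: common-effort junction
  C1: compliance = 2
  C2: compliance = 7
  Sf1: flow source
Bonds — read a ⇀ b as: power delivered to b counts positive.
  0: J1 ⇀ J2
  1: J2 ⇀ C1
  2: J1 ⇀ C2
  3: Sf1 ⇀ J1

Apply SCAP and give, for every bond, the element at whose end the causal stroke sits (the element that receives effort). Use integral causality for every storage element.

#0 stroke→J1
#1 stroke→J2
#2 stroke→J1
#3 stroke→Sf1

#3 stroke at Sf1  (Sf1 fixes flow; stroke at Sf1)
#0 stroke at J1  (1-jn J1 has f-setter on 3)
#2 stroke at J1  (common-f at J1 fixed by 3)
#1 stroke at J2  (J2: last free bond brings effort in)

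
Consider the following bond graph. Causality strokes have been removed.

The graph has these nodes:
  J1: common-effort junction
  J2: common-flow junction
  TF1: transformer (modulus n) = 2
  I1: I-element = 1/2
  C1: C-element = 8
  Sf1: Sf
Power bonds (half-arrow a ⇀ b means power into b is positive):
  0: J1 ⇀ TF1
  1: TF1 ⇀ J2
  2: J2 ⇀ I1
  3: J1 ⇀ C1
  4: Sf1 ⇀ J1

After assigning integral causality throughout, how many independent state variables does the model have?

2  (C1, I1 all integral)

#4 →Sf1  (Sf1 fixes flow; stroke at Sf1)
#2 →I1  (I1 outputs flow p/I1)
#1 →J2  (1-jn J2 has f-setter on 2)
#0 →TF1  (TF1 one-in-one-out from 1)
#3 →J1  (only one effort-in slot at J1)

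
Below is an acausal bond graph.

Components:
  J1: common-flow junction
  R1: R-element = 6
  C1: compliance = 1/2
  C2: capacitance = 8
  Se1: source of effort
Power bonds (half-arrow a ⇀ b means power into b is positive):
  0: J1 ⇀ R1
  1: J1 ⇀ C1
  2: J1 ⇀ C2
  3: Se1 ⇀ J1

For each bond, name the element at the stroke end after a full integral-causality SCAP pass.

bond 0 →R1
bond 1 →J1
bond 2 →J1
bond 3 →J1

#3 stroke at J1  (Se1: effort source, stroke at far end)
#1 stroke at J1  (C1 outputs effort q/C1)
#2 stroke at J1  (prefer integral on C2)
#0 stroke at R1  (closing 1-jn rule on J1)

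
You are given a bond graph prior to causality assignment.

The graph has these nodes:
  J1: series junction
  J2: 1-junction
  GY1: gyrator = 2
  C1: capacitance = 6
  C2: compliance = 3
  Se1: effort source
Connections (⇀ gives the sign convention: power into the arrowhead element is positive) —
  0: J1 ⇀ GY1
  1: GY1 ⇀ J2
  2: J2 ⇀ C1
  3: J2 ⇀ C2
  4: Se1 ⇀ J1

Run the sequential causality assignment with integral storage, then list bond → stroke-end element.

b0 stroke at GY1
b1 stroke at GY1
b2 stroke at J2
b3 stroke at J2
b4 stroke at J1

β4 stroke→J1  (Se1 (Se) sets effort on bond)
β0 stroke→GY1  (only one flow-in slot at J1)
β1 stroke→GY1  (GY GY1: same side as bond 0)
β2 stroke→J2  (J2 flow already set via bond 1)
β3 stroke→J2  (common-f at J2 fixed by 1)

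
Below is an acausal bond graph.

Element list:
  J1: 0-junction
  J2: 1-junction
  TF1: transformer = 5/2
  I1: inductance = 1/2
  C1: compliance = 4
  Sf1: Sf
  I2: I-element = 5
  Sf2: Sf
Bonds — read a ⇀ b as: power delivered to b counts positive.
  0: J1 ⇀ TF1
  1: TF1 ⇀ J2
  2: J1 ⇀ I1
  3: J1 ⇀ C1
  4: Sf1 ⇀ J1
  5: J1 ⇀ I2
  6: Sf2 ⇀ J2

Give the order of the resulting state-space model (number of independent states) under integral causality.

3  (C1, I1, I2 all integral)

b4 |Sf1  (Sf1 fixes flow; stroke at Sf1)
b6 |Sf2  (Sf2 fixes flow; stroke at Sf2)
b1 |J2  (1-jn J2 has f-setter on 6)
b0 |TF1  (TF TF1: opposite of bond 1)
b2 |I1  (I1: I, integral causality)
b3 |J1  (prefer integral on C1)
b5 |I2  (J1 effort already set via bond 3)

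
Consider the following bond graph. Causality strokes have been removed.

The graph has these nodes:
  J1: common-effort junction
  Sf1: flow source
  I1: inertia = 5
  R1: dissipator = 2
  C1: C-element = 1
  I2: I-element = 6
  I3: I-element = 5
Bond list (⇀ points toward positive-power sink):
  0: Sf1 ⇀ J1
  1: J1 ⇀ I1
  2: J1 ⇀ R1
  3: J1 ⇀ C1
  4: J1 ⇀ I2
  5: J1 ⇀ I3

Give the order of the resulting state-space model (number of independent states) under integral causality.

b0 stroke→Sf1  (Sf1 (Sf) sets flow on bond)
b1 stroke→I1  (prefer integral on I1)
b3 stroke→J1  (C1 outputs effort q/C1)
b2 stroke→R1  (J1 effort already set via bond 3)
b4 stroke→I2  (J1: bond 3 brought effort, rest push out)
b5 stroke→I3  (0-jn J1 has e-setter on 3)

4  (C1, I1, I2, I3 all integral)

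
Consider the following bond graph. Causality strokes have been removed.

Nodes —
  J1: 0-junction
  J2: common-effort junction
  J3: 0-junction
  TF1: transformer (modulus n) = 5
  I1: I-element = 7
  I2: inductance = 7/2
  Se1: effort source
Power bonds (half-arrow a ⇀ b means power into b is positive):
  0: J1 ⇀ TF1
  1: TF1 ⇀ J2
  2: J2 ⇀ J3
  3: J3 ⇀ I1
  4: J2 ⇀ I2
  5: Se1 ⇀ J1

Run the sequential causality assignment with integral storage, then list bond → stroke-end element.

#0 stroke→TF1
#1 stroke→J2
#2 stroke→J3
#3 stroke→I1
#4 stroke→I2
#5 stroke→J1

β5 stroke at J1  (Se1 (Se) sets effort on bond)
β0 stroke at TF1  (J1: bond 5 brought effort, rest push out)
β1 stroke at J2  (TF1: transformer flips bond 0)
β2 stroke at J3  (J2 effort already set via bond 1)
β4 stroke at I2  (J2 effort already set via bond 1)
β3 stroke at I1  (0-jn J3 has e-setter on 2)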